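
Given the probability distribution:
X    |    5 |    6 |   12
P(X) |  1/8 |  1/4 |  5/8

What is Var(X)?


E[X] = 77/8
E[X²] = 817/8
Var(X) = E[X²] - (E[X])² = 817/8 - 5929/64 = 607/64

Var(X) = 607/64 ≈ 9.4844


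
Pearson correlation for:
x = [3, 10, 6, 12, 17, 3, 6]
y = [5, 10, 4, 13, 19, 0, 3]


n=7, Σx=57, Σy=54, Σxy=636, Σx²=623, Σy²=680
r = (7×636 - 57×54)/√((7×623 - 57²)(7×680 - 54²))
= 1374/√(1112×1844) = 1374/√2050528 ≈ 1374/1431.9665 ≈ 0.9595

r ≈ 0.9595


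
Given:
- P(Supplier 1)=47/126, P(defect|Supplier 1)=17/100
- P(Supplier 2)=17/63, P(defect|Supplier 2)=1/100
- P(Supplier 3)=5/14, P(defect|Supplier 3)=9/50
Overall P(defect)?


P(B) = Σ P(B|Aᵢ)×P(Aᵢ)
  17/100×47/126 = 799/12600
  1/100×17/63 = 17/6300
  9/50×5/14 = 9/140
Sum = 1643/12600

P(defect) = 1643/12600 ≈ 13.04%


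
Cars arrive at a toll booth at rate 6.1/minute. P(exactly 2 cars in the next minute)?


Poisson(λ=6.1): P(X=2) = e^(-λ)×λ^k/k!
= e^(-6.1) × 6.1^2 / 2!
≈ 0.002242867719 × 37.21 / 2 ≈ 0.041729

P(X=2) ≈ 0.041729 ≈ 4.17%


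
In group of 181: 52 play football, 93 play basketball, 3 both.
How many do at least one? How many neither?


|A∪B| = 52+93-3 = 142
Neither = 181-142 = 39

At least one: 142; Neither: 39


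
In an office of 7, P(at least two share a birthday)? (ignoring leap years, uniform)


P(all different) = Π(365-i)/365 for i=0..6
= 0.943764
P(match) = 1 - 0.943764 = 0.056236

P ≈ 0.0562 ≈ 5.62%


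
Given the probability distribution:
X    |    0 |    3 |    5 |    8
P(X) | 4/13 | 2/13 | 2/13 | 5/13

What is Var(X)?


E[X] = 56/13
E[X²] = 388/13
Var(X) = E[X²] - (E[X])² = 388/13 - 3136/169 = 1908/169

Var(X) = 1908/169 ≈ 11.2899


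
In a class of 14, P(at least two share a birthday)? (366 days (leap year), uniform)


P(all different) = Π(366-i)/366 for i=0..13
= 0.777440
P(match) = 1 - 0.777440 = 0.222560

P ≈ 0.2226 ≈ 22.26%


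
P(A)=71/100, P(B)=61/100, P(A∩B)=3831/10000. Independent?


P(A)×P(B) = 4331/10000
P(A∩B) = 3831/10000
Not equal → NOT independent

No, not independent


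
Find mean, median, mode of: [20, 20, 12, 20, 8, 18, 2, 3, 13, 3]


Sorted: [2, 3, 3, 8, 12, 13, 18, 20, 20, 20]
Mean = 119/10
Median = 25/2
Freq: {20: 3, 12: 1, 8: 1, 18: 1, 2: 1, 3: 2, 13: 1}
Mode: [20]

Mean=119/10, Median=25/2, Mode=20


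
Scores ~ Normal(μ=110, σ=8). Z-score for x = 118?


z = (x - μ)/σ = (118 - 110)/8 = 1.0

z = 1.0


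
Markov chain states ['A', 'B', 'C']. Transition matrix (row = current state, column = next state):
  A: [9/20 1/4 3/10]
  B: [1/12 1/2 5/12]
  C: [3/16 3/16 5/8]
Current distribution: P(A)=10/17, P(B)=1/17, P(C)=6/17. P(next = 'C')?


P(next=C) = Σᵢ P(now=i)×P(i→C)
= 10/17×3/10 + 1/17×5/12 + 6/17×5/8
= 3/17 + 5/204 + 15/68 = 43/102

P = 43/102 ≈ 0.4216


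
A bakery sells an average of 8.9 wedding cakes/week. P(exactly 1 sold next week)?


Poisson(λ=8.9): P(X=1) = e^(-λ)×λ^k/k!
= e^(-8.9) × 8.9^1 / 1!
≈ 0.0001363889265 × 8.9 / 1 ≈ 0.001214

P(X=1) ≈ 0.001214 ≈ 0.12%


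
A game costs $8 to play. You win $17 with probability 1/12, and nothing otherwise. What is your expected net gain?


E[gain] = (17-8)×1/12 + (-8)×11/12
= 3/4 - 22/3 = -79/12

Expected net gain = $-79/12 ≈ $-6.58


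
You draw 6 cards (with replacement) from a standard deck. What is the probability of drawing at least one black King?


P(not a black King) = 50/52 = 25/26
P(none in 6 draws) = (25/26)^6 = 244140625/308915776
P(≥1 black King) = 1 - 244140625/308915776 = 64775151/308915776

P = 64775151/308915776 ≈ 20.97%


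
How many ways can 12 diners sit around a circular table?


Circular arrangements of 12 distinct objects: fix one position to break rotational symmetry.
(n-1)! = 11! = 39916800

39916800


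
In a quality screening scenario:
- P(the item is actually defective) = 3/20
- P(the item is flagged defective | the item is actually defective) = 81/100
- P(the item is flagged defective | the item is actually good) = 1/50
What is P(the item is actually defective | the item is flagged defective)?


Using Bayes' theorem:
P(A|B) = P(B|A)·P(A) / P(B)

P(the item is flagged defective) = 81/100 × 3/20 + 1/50 × 17/20
= 243/2000 + 17/1000 = 277/2000

P(the item is actually defective|the item is flagged defective) = (243/2000) / (277/2000) = 243/277

P(the item is actually defective|the item is flagged defective) = 243/277 ≈ 87.73%


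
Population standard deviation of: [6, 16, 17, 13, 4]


Mean = 56/5
  (6-56/5)²=676/25
  (16-56/5)²=576/25
  (17-56/5)²=841/25
  (13-56/5)²=81/25
  (4-56/5)²=1296/25
Σ(x-μ)² = 694/5
σ² = (694/5)/5 = 694/25

σ = √(694/25) ≈ 5.2688


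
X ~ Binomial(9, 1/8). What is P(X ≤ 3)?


P(X ≤ 3) = Σ P(X=i) for i=0..3
P(X=0) = 40353607/134217728
P(X=1) = 51883209/134217728
P(X=2) = 7411887/33554432
P(X=3) = 2470629/33554432
Sum = 4117715/4194304

P(X ≤ 3) = 4117715/4194304 ≈ 98.17%


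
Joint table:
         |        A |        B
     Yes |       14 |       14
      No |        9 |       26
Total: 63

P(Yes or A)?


P(Yes∨A) = P(Yes) + P(A) - P(Yes∧A)
= (28 + 23 - 14)/63 = 37/63

P = 37/63 ≈ 58.73%


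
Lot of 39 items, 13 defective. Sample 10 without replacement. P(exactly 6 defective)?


Hypergeometric: C(13,6)×C(26,4)/C(39,10)
= 1716×14950/635745396 = 14950/370481

P(X=6) = 14950/370481 ≈ 4.04%


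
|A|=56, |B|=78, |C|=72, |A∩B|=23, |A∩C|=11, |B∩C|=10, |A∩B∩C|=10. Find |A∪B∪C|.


|A∪B∪C| = 56+78+72-23-11-10+10 = 172

|A∪B∪C| = 172


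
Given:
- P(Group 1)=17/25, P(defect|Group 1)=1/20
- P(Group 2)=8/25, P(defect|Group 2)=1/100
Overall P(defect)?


P(B) = Σ P(B|Aᵢ)×P(Aᵢ)
  1/20×17/25 = 17/500
  1/100×8/25 = 2/625
Sum = 93/2500

P(defect) = 93/2500 ≈ 3.72%


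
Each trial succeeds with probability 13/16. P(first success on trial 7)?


Geometric: P(X=7) = (1-p)^(k-1)×p = (3/16)^6×13/16 = 9477/268435456

P(X=7) = 9477/268435456 ≈ 0.00%


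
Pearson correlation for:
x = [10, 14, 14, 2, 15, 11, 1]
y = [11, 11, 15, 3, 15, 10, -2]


n=7, Σx=67, Σy=63, Σxy=813, Σx²=843, Σy²=805
r = (7×813 - 67×63)/√((7×843 - 67²)(7×805 - 63²))
= 1470/√(1412×1666) = 1470/√2352392 ≈ 1470/1533.7510 ≈ 0.9584

r ≈ 0.9584


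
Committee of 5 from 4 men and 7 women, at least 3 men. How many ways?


Count by #men:
  3M,2W: C(4,3)×C(7,2)=84
  4M,1W: C(4,4)×C(7,1)=7
Total = 91

91


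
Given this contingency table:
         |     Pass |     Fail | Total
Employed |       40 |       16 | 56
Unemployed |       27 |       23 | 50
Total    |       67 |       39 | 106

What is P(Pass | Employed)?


P(Pass | Employed) = 40/(40+16) = 40/56 = 5/7

P(Pass|Employed) = 5/7 ≈ 71.43%


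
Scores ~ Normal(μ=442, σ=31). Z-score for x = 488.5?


z = (x - μ)/σ = (488.5 - 442)/31 = 1.5

z = 1.5


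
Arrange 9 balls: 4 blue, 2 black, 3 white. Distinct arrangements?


9!/(4!×2!×3!) = 1260

1260


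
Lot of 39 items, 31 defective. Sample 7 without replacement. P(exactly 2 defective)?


Hypergeometric: C(31,2)×C(8,5)/C(39,7)
= 465×56/15380937 = 8680/5126979

P(X=2) = 8680/5126979 ≈ 0.17%


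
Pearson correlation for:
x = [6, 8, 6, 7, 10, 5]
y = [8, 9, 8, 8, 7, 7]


n=6, Σx=42, Σy=47, Σxy=329, Σx²=310, Σy²=371
r = (6×329 - 42×47)/√((6×310 - 42²)(6×371 - 47²))
= 0/√(96×17) = 0/√1632 ≈ 0/40.3980 ≈ 0.0000

r ≈ 0.0000


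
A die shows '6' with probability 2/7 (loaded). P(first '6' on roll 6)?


Geometric: P(X=6) = (1-p)^(k-1)×p = (5/7)^5×2/7 = 6250/117649

P(X=6) = 6250/117649 ≈ 5.31%


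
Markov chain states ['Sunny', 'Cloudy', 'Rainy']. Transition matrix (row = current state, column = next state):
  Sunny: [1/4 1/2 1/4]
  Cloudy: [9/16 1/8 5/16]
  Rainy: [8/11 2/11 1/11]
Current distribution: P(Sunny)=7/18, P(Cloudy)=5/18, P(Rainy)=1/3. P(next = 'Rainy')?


P(next=Rainy) = Σᵢ P(now=i)×P(i→Rainy)
= 7/18×1/4 + 5/18×5/16 + 1/3×1/11
= 7/72 + 25/288 + 1/33 = 679/3168

P = 679/3168 ≈ 0.2143


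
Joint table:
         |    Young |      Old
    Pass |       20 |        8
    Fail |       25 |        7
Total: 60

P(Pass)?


P(Pass) = (20+8)/60 = 28/60 = 7/15

P(Pass) = 7/15 ≈ 46.67%


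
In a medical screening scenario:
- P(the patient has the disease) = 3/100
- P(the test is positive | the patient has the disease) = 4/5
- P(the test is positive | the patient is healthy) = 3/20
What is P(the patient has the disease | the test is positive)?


Using Bayes' theorem:
P(A|B) = P(B|A)·P(A) / P(B)

P(the test is positive) = 4/5 × 3/100 + 3/20 × 97/100
= 3/125 + 291/2000 = 339/2000

P(the patient has the disease|the test is positive) = (3/125) / (339/2000) = 16/113

P(the patient has the disease|the test is positive) = 16/113 ≈ 14.16%


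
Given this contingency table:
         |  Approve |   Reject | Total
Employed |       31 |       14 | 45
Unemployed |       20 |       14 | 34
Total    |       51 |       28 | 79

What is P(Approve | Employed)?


P(Approve | Employed) = 31/(31+14) = 31/45

P(Approve|Employed) = 31/45 ≈ 68.89%


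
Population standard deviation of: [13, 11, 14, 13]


Mean = 51/4
  (13-51/4)²=1/16
  (11-51/4)²=49/16
  (14-51/4)²=25/16
  (13-51/4)²=1/16
Σ(x-μ)² = 19/4
σ² = (19/4)/4 = 19/16

σ = √(19/16) ≈ 1.0897


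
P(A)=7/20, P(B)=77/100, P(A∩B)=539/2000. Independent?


P(A)×P(B) = 539/2000
P(A∩B) = 539/2000
Equal ✓ → Independent

Yes, independent


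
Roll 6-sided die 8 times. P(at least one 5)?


P(no 5)^8 = (5/6)^8 = 390625/1679616
P(≥1) = 1 - 390625/1679616 = 1288991/1679616

P = 1288991/1679616 ≈ 76.74%


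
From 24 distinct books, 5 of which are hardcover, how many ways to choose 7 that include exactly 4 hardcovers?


Choose 4 of the 5 hardcovers and 3 of the other 19 books:
C(5,4)×C(19,3) = 5×969 = 4845

4845


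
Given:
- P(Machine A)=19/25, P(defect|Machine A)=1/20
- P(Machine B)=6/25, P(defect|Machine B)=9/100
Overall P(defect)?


P(B) = Σ P(B|Aᵢ)×P(Aᵢ)
  1/20×19/25 = 19/500
  9/100×6/25 = 27/1250
Sum = 149/2500

P(defect) = 149/2500 ≈ 5.96%


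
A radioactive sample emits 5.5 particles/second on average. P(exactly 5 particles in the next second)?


Poisson(λ=5.5): P(X=5) = e^(-λ)×λ^k/k!
= e^(-5.5) × 5.5^5 / 5!
≈ 0.004086771438 × 5032.84375 / 120 ≈ 0.171401

P(X=5) ≈ 0.171401 ≈ 17.14%


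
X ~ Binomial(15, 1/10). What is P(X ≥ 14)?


P(X ≥ 14) = Σ P(X=i) for i=14..15
P(X=14) = 27/200000000000000
P(X=15) = 1/1000000000000000
Sum = 17/125000000000000

P(X ≥ 14) = 17/125000000000000 ≈ 0.00%


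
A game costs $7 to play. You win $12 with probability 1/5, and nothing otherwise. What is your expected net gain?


E[gain] = (12-7)×1/5 + (-7)×4/5
= 1 - 28/5 = -23/5

Expected net gain = $-23/5 ≈ $-4.60


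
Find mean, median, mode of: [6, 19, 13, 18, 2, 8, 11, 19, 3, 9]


Sorted: [2, 3, 6, 8, 9, 11, 13, 18, 19, 19]
Mean = 108/10 = 54/5
Median = 10
Freq: {6: 1, 19: 2, 13: 1, 18: 1, 2: 1, 8: 1, 11: 1, 3: 1, 9: 1}
Mode: [19]

Mean=54/5, Median=10, Mode=19


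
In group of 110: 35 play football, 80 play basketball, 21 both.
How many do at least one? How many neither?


|A∪B| = 35+80-21 = 94
Neither = 110-94 = 16

At least one: 94; Neither: 16


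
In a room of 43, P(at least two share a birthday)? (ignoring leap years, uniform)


P(all different) = Π(365-i)/365 for i=0..42
= 0.076077
P(match) = 1 - 0.076077 = 0.923923

P ≈ 0.9239 ≈ 92.39%


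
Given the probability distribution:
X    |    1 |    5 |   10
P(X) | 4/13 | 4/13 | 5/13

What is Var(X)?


E[X] = 74/13
E[X²] = 604/13
Var(X) = E[X²] - (E[X])² = 604/13 - 5476/169 = 2376/169

Var(X) = 2376/169 ≈ 14.0592


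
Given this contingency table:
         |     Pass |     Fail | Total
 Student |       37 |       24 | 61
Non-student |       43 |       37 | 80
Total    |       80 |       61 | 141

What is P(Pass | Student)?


P(Pass | Student) = 37/(37+24) = 37/61

P(Pass|Student) = 37/61 ≈ 60.66%


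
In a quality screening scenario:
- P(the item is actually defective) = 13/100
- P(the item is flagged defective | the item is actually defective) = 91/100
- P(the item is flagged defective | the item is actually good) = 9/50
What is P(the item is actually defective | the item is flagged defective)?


Using Bayes' theorem:
P(A|B) = P(B|A)·P(A) / P(B)

P(the item is flagged defective) = 91/100 × 13/100 + 9/50 × 87/100
= 1183/10000 + 783/5000 = 2749/10000

P(the item is actually defective|the item is flagged defective) = (1183/10000) / (2749/10000) = 1183/2749

P(the item is actually defective|the item is flagged defective) = 1183/2749 ≈ 43.03%


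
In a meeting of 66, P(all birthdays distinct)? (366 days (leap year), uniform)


P(all different) = Π(366-i)/366 for i=0..65
= (366/366)×(365/366)×...×(301/366)
= 0.001939

P ≈ 0.0019 ≈ 0.19%


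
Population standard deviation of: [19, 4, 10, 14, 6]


Mean = 53/5
  (19-53/5)²=1764/25
  (4-53/5)²=1089/25
  (10-53/5)²=9/25
  (14-53/5)²=289/25
  (6-53/5)²=529/25
Σ(x-μ)² = 736/5
σ² = (736/5)/5 = 736/25

σ = √(736/25) ≈ 5.4259


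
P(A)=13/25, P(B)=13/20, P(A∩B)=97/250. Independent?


P(A)×P(B) = 169/500
P(A∩B) = 97/250
Not equal → NOT independent

No, not independent


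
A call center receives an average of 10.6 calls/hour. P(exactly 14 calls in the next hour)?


Poisson(λ=10.6): P(X=14) = e^(-λ)×λ^k/k!
= e^(-10.6) × 10.6^14 / 14!
≈ 2.491600973e-05 × 2.26090395575e+14 / 87178291200 ≈ 0.064618

P(X=14) ≈ 0.064618 ≈ 6.46%


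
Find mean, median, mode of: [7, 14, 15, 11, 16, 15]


Sorted: [7, 11, 14, 15, 15, 16]
Mean = 78/6 = 13
Median = 29/2
Freq: {7: 1, 14: 1, 15: 2, 11: 1, 16: 1}
Mode: [15]

Mean=13, Median=29/2, Mode=15


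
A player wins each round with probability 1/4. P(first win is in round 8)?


Geometric: P(X=8) = (1-p)^(k-1)×p = (3/4)^7×1/4 = 2187/65536

P(X=8) = 2187/65536 ≈ 3.34%


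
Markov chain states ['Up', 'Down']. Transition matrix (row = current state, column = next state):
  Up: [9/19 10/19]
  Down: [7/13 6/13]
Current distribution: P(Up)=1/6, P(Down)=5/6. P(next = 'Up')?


P(next=Up) = Σᵢ P(now=i)×P(i→Up)
= 1/6×9/19 + 5/6×7/13
= 3/38 + 35/78 = 391/741

P = 391/741 ≈ 0.5277


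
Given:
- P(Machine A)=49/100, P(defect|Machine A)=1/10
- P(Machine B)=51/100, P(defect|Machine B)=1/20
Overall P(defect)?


P(B) = Σ P(B|Aᵢ)×P(Aᵢ)
  1/10×49/100 = 49/1000
  1/20×51/100 = 51/2000
Sum = 149/2000

P(defect) = 149/2000 ≈ 7.45%


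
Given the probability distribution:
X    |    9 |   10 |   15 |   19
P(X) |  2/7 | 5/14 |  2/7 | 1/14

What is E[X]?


E[X] = Σ x·P(X=x)
= (9)×(2/7) + (10)×(5/14) + (15)×(2/7) + (19)×(1/14)
= 165/14

E[X] = 165/14


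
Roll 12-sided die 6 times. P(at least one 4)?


P(no 4)^6 = (11/12)^6 = 1771561/2985984
P(≥1) = 1 - 1771561/2985984 = 1214423/2985984

P = 1214423/2985984 ≈ 40.67%


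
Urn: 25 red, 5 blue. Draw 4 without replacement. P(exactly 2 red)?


Hypergeometric: C(25,2)×C(5,2)/C(30,4)
= 300×10/27405 = 200/1827

P(X=2) = 200/1827 ≈ 10.95%


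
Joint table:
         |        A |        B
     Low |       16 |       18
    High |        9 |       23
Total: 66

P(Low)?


P(Low) = (16+18)/66 = 34/66 = 17/33

P(Low) = 17/33 ≈ 51.52%


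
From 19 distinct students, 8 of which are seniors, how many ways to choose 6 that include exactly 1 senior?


Choose 1 of the 8 seniors and 5 of the other 11 students:
C(8,1)×C(11,5) = 8×462 = 3696

3696


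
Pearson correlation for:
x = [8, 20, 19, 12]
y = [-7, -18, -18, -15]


n=4, Σx=59, Σy=-58, Σxy=-938, Σx²=969, Σy²=922
r = (4×(-938) - 59×(-58))/√((4×969 - 59²)(4×922 - (-58)²))
= -330/√(395×324) = -330/√127980 ≈ -330/357.7429 ≈ -0.9225

r ≈ -0.9225


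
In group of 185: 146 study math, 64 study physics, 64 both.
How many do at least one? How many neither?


|A∪B| = 146+64-64 = 146
Neither = 185-146 = 39

At least one: 146; Neither: 39


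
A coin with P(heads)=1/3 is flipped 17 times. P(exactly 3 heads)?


Binomial: P(X=3) = C(17,3)×p^3×(1-p)^14
= 680 × 1/27 × 16384/4782969 = 11141120/129140163

P(X=3) = 11141120/129140163 ≈ 8.63%


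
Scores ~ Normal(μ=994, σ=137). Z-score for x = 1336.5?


z = (x - μ)/σ = (1336.5 - 994)/137 = 2.5

z = 2.5


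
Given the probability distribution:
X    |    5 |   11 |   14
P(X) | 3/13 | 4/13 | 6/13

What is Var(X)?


E[X] = 11
E[X²] = 1735/13
Var(X) = E[X²] - (E[X])² = 1735/13 - 121 = 162/13

Var(X) = 162/13 ≈ 12.4615


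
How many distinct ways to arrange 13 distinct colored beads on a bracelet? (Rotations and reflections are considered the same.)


Free circular arrangements: rotations and reflections both identified.
(n-1)!/2 = 12!/2 = 479001600/2 = 239500800

239500800


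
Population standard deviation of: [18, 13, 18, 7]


Mean = 56/4 = 14
  (18-14)²=16
  (13-14)²=1
  (18-14)²=16
  (7-14)²=49
Σ(x-μ)² = 82
σ² = 82/4 = 41/2

σ = √(41/2) ≈ 4.5277


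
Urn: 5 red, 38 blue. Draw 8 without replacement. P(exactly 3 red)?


Hypergeometric: C(5,3)×C(38,5)/C(43,8)
= 10×501942/145008513 = 2380/68757

P(X=3) = 2380/68757 ≈ 3.46%


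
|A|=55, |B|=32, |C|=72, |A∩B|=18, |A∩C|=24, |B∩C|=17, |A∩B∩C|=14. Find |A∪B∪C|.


|A∪B∪C| = 55+32+72-18-24-17+14 = 114

|A∪B∪C| = 114


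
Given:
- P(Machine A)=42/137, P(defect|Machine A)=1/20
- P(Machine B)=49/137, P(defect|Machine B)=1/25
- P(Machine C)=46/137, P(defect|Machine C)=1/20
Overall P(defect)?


P(B) = Σ P(B|Aᵢ)×P(Aᵢ)
  1/20×42/137 = 21/1370
  1/25×49/137 = 49/3425
  1/20×46/137 = 23/1370
Sum = 159/3425

P(defect) = 159/3425 ≈ 4.64%


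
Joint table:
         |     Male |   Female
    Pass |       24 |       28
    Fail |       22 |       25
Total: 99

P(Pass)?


P(Pass) = (24+28)/99 = 52/99

P(Pass) = 52/99 ≈ 52.53%


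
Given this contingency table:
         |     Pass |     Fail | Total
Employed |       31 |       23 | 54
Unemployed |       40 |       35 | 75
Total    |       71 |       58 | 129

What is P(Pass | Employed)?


P(Pass | Employed) = 31/(31+23) = 31/54

P(Pass|Employed) = 31/54 ≈ 57.41%


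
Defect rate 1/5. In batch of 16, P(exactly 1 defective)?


Binomial: P(X=1) = C(16,1)×p^1×(1-p)^15
= 16 × 1/5 × 1073741824/30517578125 = 17179869184/152587890625

P(X=1) = 17179869184/152587890625 ≈ 11.26%


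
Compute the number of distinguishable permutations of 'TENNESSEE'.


Letters: 9, freq: {'T': 1, 'E': 4, 'N': 2, 'S': 2}
9!/(1!×4!×2!×2!) = 362880/96 = 3780

3780


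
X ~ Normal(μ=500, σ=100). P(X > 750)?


z = (750-500)/100 = 2.5
P(X > 750) = 1 - P(Z ≤ 2.5) = 1 - 0.9938 = 0.0062

P(X > 750) ≈ 0.0062


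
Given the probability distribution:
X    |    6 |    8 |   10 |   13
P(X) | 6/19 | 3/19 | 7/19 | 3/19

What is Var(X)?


E[X] = 169/19
E[X²] = 85
Var(X) = E[X²] - (E[X])² = 85 - 28561/361 = 2124/361

Var(X) = 2124/361 ≈ 5.8837


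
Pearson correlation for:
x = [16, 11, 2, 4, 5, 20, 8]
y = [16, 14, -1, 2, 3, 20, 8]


n=7, Σx=66, Σy=62, Σxy=895, Σx²=886, Σy²=930
r = (7×895 - 66×62)/√((7×886 - 66²)(7×930 - 62²))
= 2173/√(1846×2666) = 2173/√4921436 ≈ 2173/2218.4310 ≈ 0.9795

r ≈ 0.9795


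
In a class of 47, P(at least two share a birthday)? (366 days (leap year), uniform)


P(all different) = Π(366-i)/366 for i=0..46
= 0.045628
P(match) = 1 - 0.045628 = 0.954372

P ≈ 0.9544 ≈ 95.44%


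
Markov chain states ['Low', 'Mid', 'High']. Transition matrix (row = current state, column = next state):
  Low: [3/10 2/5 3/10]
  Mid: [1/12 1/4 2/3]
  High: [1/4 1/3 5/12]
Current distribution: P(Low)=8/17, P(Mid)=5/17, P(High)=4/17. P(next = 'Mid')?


P(next=Mid) = Σᵢ P(now=i)×P(i→Mid)
= 8/17×2/5 + 5/17×1/4 + 4/17×1/3
= 16/85 + 5/68 + 4/51 = 347/1020

P = 347/1020 ≈ 0.3402


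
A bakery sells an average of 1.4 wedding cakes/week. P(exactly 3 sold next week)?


Poisson(λ=1.4): P(X=3) = e^(-λ)×λ^k/k!
= e^(-1.4) × 1.4^3 / 3!
≈ 0.2465969639 × 2.744 / 6 ≈ 0.112777

P(X=3) ≈ 0.112777 ≈ 11.28%


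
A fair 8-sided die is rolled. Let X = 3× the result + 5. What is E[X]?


E[die] = (1+8)/2 = 9/2
E[X] = 3×9/2 + 5 = 37/2

E[X] = 37/2


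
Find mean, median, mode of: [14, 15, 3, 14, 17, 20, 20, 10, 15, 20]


Sorted: [3, 10, 14, 14, 15, 15, 17, 20, 20, 20]
Mean = 148/10 = 74/5
Median = 15
Freq: {14: 2, 15: 2, 3: 1, 17: 1, 20: 3, 10: 1}
Mode: [20]

Mean=74/5, Median=15, Mode=20


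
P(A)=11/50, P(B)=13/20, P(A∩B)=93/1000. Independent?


P(A)×P(B) = 143/1000
P(A∩B) = 93/1000
Not equal → NOT independent

No, not independent


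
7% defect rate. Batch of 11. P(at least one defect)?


P(all good) = (93/100)^11 = 4501035456767426597157/10000000000000000000000
P(≥1 defect) = 5498964543232573402843/10000000000000000000000

P = 5498964543232573402843/10000000000000000000000 ≈ 54.99%


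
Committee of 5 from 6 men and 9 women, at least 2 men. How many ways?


Count by #men:
  2M,3W: C(6,2)×C(9,3)=1260
  3M,2W: C(6,3)×C(9,2)=720
  4M,1W: C(6,4)×C(9,1)=135
  5M,0W: C(6,5)×C(9,0)=6
Total = 2121

2121


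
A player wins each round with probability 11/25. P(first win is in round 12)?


Geometric: P(X=12) = (1-p)^(k-1)×p = (14/25)^11×11/25 = 44545216866304/59604644775390625

P(X=12) = 44545216866304/59604644775390625 ≈ 0.07%


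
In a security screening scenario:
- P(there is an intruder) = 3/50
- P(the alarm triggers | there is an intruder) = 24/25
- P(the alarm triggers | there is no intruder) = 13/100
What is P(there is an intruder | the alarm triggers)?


Using Bayes' theorem:
P(A|B) = P(B|A)·P(A) / P(B)

P(the alarm triggers) = 24/25 × 3/50 + 13/100 × 47/50
= 36/625 + 611/5000 = 899/5000

P(there is an intruder|the alarm triggers) = (36/625) / (899/5000) = 288/899

P(there is an intruder|the alarm triggers) = 288/899 ≈ 32.04%


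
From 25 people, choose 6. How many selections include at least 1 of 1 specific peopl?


Complement: C(25,6) - C(24,6) = 177100 - 134596 = 42504

42504


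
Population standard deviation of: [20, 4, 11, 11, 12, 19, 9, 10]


Mean = 96/8 = 12
  (20-12)²=64
  (4-12)²=64
  (11-12)²=1
  (11-12)²=1
  (12-12)²=0
  (19-12)²=49
  (9-12)²=9
  (10-12)²=4
Σ(x-μ)² = 192
σ² = 192/8 = 24

σ = √(24) ≈ 4.8990


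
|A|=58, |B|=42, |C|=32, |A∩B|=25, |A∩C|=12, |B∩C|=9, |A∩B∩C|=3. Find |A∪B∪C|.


|A∪B∪C| = 58+42+32-25-12-9+3 = 89

|A∪B∪C| = 89


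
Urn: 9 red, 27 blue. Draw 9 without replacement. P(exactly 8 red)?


Hypergeometric: C(9,8)×C(27,1)/C(36,9)
= 9×27/94143280 = 243/94143280

P(X=8) = 243/94143280 ≈ 0.00%


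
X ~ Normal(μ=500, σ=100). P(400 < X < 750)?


z₁=(400-500)/100=-1.0, z₂=(750-500)/100=2.5
P = Φ(2.5) - Φ(-1.0) = 0.993790 - 0.158655 = 0.835135 ≈ 0.8351

P(400 < X < 750) ≈ 0.8351


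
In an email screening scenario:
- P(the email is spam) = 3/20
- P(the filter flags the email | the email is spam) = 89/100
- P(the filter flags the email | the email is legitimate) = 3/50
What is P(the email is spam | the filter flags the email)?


Using Bayes' theorem:
P(A|B) = P(B|A)·P(A) / P(B)

P(the filter flags the email) = 89/100 × 3/20 + 3/50 × 17/20
= 267/2000 + 51/1000 = 369/2000

P(the email is spam|the filter flags the email) = (267/2000) / (369/2000) = 89/123

P(the email is spam|the filter flags the email) = 89/123 ≈ 72.36%


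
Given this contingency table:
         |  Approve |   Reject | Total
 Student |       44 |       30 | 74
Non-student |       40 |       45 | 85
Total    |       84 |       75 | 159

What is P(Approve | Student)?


P(Approve | Student) = 44/(44+30) = 44/74 = 22/37

P(Approve|Student) = 22/37 ≈ 59.46%


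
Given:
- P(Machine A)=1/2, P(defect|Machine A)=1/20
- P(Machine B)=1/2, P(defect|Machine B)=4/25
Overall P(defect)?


P(B) = Σ P(B|Aᵢ)×P(Aᵢ)
  1/20×1/2 = 1/40
  4/25×1/2 = 2/25
Sum = 21/200

P(defect) = 21/200 ≈ 10.50%


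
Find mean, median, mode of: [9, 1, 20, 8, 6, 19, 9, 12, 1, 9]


Sorted: [1, 1, 6, 8, 9, 9, 9, 12, 19, 20]
Mean = 94/10 = 47/5
Median = 9
Freq: {9: 3, 1: 2, 20: 1, 8: 1, 6: 1, 19: 1, 12: 1}
Mode: [9]

Mean=47/5, Median=9, Mode=9


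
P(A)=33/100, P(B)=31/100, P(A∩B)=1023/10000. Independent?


P(A)×P(B) = 1023/10000
P(A∩B) = 1023/10000
Equal ✓ → Independent

Yes, independent


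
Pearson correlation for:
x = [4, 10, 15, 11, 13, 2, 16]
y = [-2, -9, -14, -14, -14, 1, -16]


n=7, Σx=71, Σy=-68, Σxy=-898, Σx²=891, Σy²=930
r = (7×(-898) - 71×(-68))/√((7×891 - 71²)(7×930 - (-68)²))
= -1458/√(1196×1886) = -1458/√2255656 ≈ -1458/1501.8841 ≈ -0.9708

r ≈ -0.9708


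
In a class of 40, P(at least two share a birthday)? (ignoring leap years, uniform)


P(all different) = Π(365-i)/365 for i=0..39
= 0.108768
P(match) = 1 - 0.108768 = 0.891232

P ≈ 0.8912 ≈ 89.12%


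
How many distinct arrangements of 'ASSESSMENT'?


Letters: 10, freq: {'A': 1, 'S': 4, 'E': 2, 'M': 1, 'N': 1, 'T': 1}
10!/(1!×4!×2!×1!×1!×1!) = 3628800/48 = 75600

75600


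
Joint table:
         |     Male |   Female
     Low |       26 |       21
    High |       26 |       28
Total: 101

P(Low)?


P(Low) = (26+21)/101 = 47/101

P(Low) = 47/101 ≈ 46.53%


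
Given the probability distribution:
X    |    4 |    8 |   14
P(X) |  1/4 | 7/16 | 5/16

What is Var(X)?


E[X] = 71/8
E[X²] = 373/4
Var(X) = E[X²] - (E[X])² = 373/4 - 5041/64 = 927/64

Var(X) = 927/64 ≈ 14.4844


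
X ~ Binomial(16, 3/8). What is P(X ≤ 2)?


P(X ≤ 2) = Σ P(X=i) for i=0..2
P(X=0) = 152587890625/281474976710656
P(X=1) = 91552734375/17592186044416
P(X=2) = 823974609375/35184372088832
Sum = 8209228515625/281474976710656

P(X ≤ 2) = 8209228515625/281474976710656 ≈ 2.92%


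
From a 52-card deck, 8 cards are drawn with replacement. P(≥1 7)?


P(not a 7) = 48/52 = 12/13
P(none in 8 draws) = (12/13)^8 = 429981696/815730721
P(≥1 7) = 1 - 429981696/815730721 = 385749025/815730721

P = 385749025/815730721 ≈ 47.29%


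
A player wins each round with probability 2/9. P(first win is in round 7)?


Geometric: P(X=7) = (1-p)^(k-1)×p = (7/9)^6×2/9 = 235298/4782969

P(X=7) = 235298/4782969 ≈ 4.92%


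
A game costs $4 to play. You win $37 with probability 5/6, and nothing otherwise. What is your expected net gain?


E[gain] = (37-4)×5/6 + (-4)×1/6
= 55/2 - 2/3 = 161/6

Expected net gain = $161/6 ≈ $26.83


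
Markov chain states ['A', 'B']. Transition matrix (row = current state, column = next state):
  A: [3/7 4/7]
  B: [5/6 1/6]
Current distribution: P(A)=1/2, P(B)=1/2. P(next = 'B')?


P(next=B) = Σᵢ P(now=i)×P(i→B)
= 1/2×4/7 + 1/2×1/6
= 2/7 + 1/12 = 31/84

P = 31/84 ≈ 0.3690


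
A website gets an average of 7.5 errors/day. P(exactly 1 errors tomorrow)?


Poisson(λ=7.5): P(X=1) = e^(-λ)×λ^k/k!
= e^(-7.5) × 7.5^1 / 1!
≈ 0.0005530843701 × 7.5 / 1 ≈ 0.004148

P(X=1) ≈ 0.004148 ≈ 0.41%


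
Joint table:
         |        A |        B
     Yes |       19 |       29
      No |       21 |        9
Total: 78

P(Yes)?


P(Yes) = (19+29)/78 = 48/78 = 8/13

P(Yes) = 8/13 ≈ 61.54%


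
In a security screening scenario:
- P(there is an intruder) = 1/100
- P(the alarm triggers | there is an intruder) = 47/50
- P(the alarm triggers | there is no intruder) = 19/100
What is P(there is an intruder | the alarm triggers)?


Using Bayes' theorem:
P(A|B) = P(B|A)·P(A) / P(B)

P(the alarm triggers) = 47/50 × 1/100 + 19/100 × 99/100
= 47/5000 + 1881/10000 = 79/400

P(there is an intruder|the alarm triggers) = (47/5000) / (79/400) = 94/1975

P(there is an intruder|the alarm triggers) = 94/1975 ≈ 4.76%


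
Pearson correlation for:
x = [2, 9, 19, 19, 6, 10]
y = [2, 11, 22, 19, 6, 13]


n=6, Σx=65, Σy=73, Σxy=1048, Σx²=943, Σy²=1175
r = (6×1048 - 65×73)/√((6×943 - 65²)(6×1175 - 73²))
= 1543/√(1433×1721) = 1543/√2466193 ≈ 1543/1570.4117 ≈ 0.9825

r ≈ 0.9825


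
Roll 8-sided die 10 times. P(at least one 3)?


P(no 3)^10 = (7/8)^10 = 282475249/1073741824
P(≥1) = 1 - 282475249/1073741824 = 791266575/1073741824

P = 791266575/1073741824 ≈ 73.69%


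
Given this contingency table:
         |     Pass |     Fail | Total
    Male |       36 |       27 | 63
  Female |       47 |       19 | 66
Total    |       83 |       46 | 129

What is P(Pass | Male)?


P(Pass | Male) = 36/(36+27) = 36/63 = 4/7

P(Pass|Male) = 4/7 ≈ 57.14%


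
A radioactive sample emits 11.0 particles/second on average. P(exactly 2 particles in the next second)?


Poisson(λ=11.0): P(X=2) = e^(-λ)×λ^k/k!
= e^(-11.0) × 11.0^2 / 2!
≈ 1.670170079e-05 × 121 / 2 ≈ 0.001010

P(X=2) ≈ 0.001010 ≈ 0.10%


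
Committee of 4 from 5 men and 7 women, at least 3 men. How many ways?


Count by #men:
  3M,1W: C(5,3)×C(7,1)=70
  4M,0W: C(5,4)×C(7,0)=5
Total = 75

75


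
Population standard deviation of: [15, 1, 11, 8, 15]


Mean = 50/5 = 10
  (15-10)²=25
  (1-10)²=81
  (11-10)²=1
  (8-10)²=4
  (15-10)²=25
Σ(x-μ)² = 136
σ² = 136/5

σ = √(136/5) ≈ 5.2154


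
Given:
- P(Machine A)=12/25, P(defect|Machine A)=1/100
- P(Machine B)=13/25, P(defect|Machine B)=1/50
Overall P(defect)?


P(B) = Σ P(B|Aᵢ)×P(Aᵢ)
  1/100×12/25 = 3/625
  1/50×13/25 = 13/1250
Sum = 19/1250

P(defect) = 19/1250 ≈ 1.52%


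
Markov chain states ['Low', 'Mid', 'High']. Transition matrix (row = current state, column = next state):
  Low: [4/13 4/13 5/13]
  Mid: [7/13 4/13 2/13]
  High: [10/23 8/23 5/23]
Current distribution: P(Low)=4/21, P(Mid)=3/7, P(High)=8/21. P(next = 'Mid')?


P(next=Mid) = Σᵢ P(now=i)×P(i→Mid)
= 4/21×4/13 + 3/7×4/13 + 8/21×8/23
= 16/273 + 12/91 + 64/483 = 52/161

P = 52/161 ≈ 0.3230


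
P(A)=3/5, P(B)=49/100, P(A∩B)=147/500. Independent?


P(A)×P(B) = 147/500
P(A∩B) = 147/500
Equal ✓ → Independent

Yes, independent


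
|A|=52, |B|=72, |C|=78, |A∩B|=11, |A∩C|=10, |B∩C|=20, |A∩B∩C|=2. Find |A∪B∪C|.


|A∪B∪C| = 52+72+78-11-10-20+2 = 163

|A∪B∪C| = 163


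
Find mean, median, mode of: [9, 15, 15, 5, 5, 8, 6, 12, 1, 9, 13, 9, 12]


Sorted: [1, 5, 5, 6, 8, 9, 9, 9, 12, 12, 13, 15, 15]
Mean = 119/13
Median = 9
Freq: {9: 3, 15: 2, 5: 2, 8: 1, 6: 1, 12: 2, 1: 1, 13: 1}
Mode: [9]

Mean=119/13, Median=9, Mode=9


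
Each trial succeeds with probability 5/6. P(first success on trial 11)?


Geometric: P(X=11) = (1-p)^(k-1)×p = (1/6)^10×5/6 = 5/362797056

P(X=11) = 5/362797056 ≈ 0.00%


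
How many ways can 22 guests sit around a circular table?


Circular arrangements of 22 distinct objects: fix one position to break rotational symmetry.
(n-1)! = 21! = 51090942171709440000

51090942171709440000


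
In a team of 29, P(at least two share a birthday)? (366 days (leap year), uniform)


P(all different) = Π(366-i)/366 for i=0..28
= 0.320056
P(match) = 1 - 0.320056 = 0.679944

P ≈ 0.6799 ≈ 67.99%


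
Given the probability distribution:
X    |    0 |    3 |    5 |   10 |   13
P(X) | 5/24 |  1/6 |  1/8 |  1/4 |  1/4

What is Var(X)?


E[X] = 55/8
E[X²] = 575/8
Var(X) = E[X²] - (E[X])² = 575/8 - 3025/64 = 1575/64

Var(X) = 1575/64 ≈ 24.6094


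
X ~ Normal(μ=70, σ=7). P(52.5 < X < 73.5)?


z₁=(52.5-70)/7=-2.5, z₂=(73.5-70)/7=0.5
P = Φ(0.5) - Φ(-2.5) = 0.691462 - 0.006210 = 0.685252 ≈ 0.6853

P(52.5 < X < 73.5) ≈ 0.6853


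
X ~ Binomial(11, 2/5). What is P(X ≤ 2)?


P(X ≤ 2) = Σ P(X=i) for i=0..2
P(X=0) = 177147/48828125
P(X=1) = 1299078/48828125
P(X=2) = 866052/9765625
Sum = 1161297/9765625

P(X ≤ 2) = 1161297/9765625 ≈ 11.89%


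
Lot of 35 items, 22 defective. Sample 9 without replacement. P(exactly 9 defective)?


Hypergeometric: C(22,9)×C(13,0)/C(35,9)
= 497420×1/70607460 = 19/2697

P(X=9) = 19/2697 ≈ 0.70%


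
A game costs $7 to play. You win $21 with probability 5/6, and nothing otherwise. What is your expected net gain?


E[gain] = (21-7)×5/6 + (-7)×1/6
= 35/3 - 7/6 = 21/2

Expected net gain = $21/2 ≈ $10.50


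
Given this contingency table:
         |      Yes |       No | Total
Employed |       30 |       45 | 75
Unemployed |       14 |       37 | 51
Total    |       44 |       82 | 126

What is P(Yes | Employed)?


P(Yes | Employed) = 30/(30+45) = 30/75 = 2/5

P(Yes|Employed) = 2/5 ≈ 40.00%


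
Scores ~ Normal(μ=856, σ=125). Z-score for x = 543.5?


z = (x - μ)/σ = (543.5 - 856)/125 = -2.5

z = -2.5


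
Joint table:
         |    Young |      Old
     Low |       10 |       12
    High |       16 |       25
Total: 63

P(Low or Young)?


P(Low∨Young) = P(Low) + P(Young) - P(Low∧Young)
= (22 + 26 - 10)/63 = 38/63

P = 38/63 ≈ 60.32%


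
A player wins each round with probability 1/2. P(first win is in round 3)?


Geometric: P(X=3) = (1-p)^(k-1)×p = (1/2)^2×1/2 = 1/8

P(X=3) = 1/8 ≈ 12.50%


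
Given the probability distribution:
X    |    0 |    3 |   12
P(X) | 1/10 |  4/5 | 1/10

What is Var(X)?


E[X] = 18/5
E[X²] = 108/5
Var(X) = E[X²] - (E[X])² = 108/5 - 324/25 = 216/25

Var(X) = 216/25 ≈ 8.6400


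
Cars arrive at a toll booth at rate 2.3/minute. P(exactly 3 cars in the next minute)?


Poisson(λ=2.3): P(X=3) = e^(-λ)×λ^k/k!
= e^(-2.3) × 2.3^3 / 3!
≈ 0.1002588437 × 12.167 / 6 ≈ 0.203308

P(X=3) ≈ 0.203308 ≈ 20.33%


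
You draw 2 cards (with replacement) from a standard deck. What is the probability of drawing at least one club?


P(not a club) = 39/52 = 3/4
P(none in 2 draws) = (3/4)^2 = 9/16
P(≥1 club) = 1 - 9/16 = 7/16

P = 7/16 ≈ 43.75%


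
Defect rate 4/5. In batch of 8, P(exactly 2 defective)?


Binomial: P(X=2) = C(8,2)×p^2×(1-p)^6
= 28 × 16/25 × 1/15625 = 448/390625

P(X=2) = 448/390625 ≈ 0.11%


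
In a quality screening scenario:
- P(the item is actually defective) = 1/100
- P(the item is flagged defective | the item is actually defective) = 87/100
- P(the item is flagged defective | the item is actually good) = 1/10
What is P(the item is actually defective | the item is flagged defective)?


Using Bayes' theorem:
P(A|B) = P(B|A)·P(A) / P(B)

P(the item is flagged defective) = 87/100 × 1/100 + 1/10 × 99/100
= 87/10000 + 99/1000 = 1077/10000

P(the item is actually defective|the item is flagged defective) = (87/10000) / (1077/10000) = 29/359

P(the item is actually defective|the item is flagged defective) = 29/359 ≈ 8.08%


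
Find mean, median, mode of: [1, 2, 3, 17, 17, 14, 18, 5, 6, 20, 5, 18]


Sorted: [1, 2, 3, 5, 5, 6, 14, 17, 17, 18, 18, 20]
Mean = 126/12 = 21/2
Median = 10
Freq: {1: 1, 2: 1, 3: 1, 17: 2, 14: 1, 18: 2, 5: 2, 6: 1, 20: 1}
Mode: [5, 17, 18]

Mean=21/2, Median=10, Mode=[5, 17, 18]


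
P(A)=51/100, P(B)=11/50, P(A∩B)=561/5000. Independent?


P(A)×P(B) = 561/5000
P(A∩B) = 561/5000
Equal ✓ → Independent

Yes, independent


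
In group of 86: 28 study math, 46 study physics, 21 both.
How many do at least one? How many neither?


|A∪B| = 28+46-21 = 53
Neither = 86-53 = 33

At least one: 53; Neither: 33


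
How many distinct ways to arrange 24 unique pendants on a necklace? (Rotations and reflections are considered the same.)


Free circular arrangements: rotations and reflections both identified.
(n-1)!/2 = 23!/2 = 25852016738884976640000/2 = 12926008369442488320000

12926008369442488320000


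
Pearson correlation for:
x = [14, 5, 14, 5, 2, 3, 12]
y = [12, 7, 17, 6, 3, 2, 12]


n=7, Σx=55, Σy=59, Σxy=627, Σx²=599, Σy²=675
r = (7×627 - 55×59)/√((7×599 - 55²)(7×675 - 59²))
= 1144/√(1168×1244) = 1144/√1452992 ≈ 1144/1205.4012 ≈ 0.9491

r ≈ 0.9491


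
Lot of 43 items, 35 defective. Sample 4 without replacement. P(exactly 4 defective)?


Hypergeometric: C(35,4)×C(8,0)/C(43,4)
= 52360×1/123410 = 748/1763

P(X=4) = 748/1763 ≈ 42.43%


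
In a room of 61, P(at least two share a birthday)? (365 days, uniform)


P(all different) = Π(365-i)/365 for i=0..60
= 0.004911
P(match) = 1 - 0.004911 = 0.995089

P ≈ 0.9951 ≈ 99.51%


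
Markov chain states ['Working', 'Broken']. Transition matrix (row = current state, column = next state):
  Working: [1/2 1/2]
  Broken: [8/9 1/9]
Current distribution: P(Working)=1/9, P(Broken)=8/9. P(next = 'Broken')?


P(next=Broken) = Σᵢ P(now=i)×P(i→Broken)
= 1/9×1/2 + 8/9×1/9
= 1/18 + 8/81 = 25/162

P = 25/162 ≈ 0.1543


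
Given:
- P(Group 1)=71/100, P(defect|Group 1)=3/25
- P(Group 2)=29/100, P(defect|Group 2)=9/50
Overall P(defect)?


P(B) = Σ P(B|Aᵢ)×P(Aᵢ)
  3/25×71/100 = 213/2500
  9/50×29/100 = 261/5000
Sum = 687/5000

P(defect) = 687/5000 ≈ 13.74%


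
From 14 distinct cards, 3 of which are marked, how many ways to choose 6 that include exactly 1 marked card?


Choose 1 of the 3 marked cards and 5 of the other 11 cards:
C(3,1)×C(11,5) = 3×462 = 1386

1386


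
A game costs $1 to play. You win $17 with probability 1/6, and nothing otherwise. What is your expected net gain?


E[gain] = (17-1)×1/6 + (-1)×5/6
= 8/3 - 5/6 = 11/6

Expected net gain = $11/6 ≈ $1.83


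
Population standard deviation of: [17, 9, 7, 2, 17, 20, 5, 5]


Mean = 82/8 = 41/4
  (17-41/4)²=729/16
  (9-41/4)²=25/16
  (7-41/4)²=169/16
  (2-41/4)²=1089/16
  (17-41/4)²=729/16
  (20-41/4)²=1521/16
  (5-41/4)²=441/16
  (5-41/4)²=441/16
Σ(x-μ)² = 643/2
σ² = (643/2)/8 = 643/16

σ = √(643/16) ≈ 6.3394


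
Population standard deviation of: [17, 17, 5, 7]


Mean = 46/4 = 23/2
  (17-23/2)²=121/4
  (17-23/2)²=121/4
  (5-23/2)²=169/4
  (7-23/2)²=81/4
Σ(x-μ)² = 123
σ² = 123/4

σ = √(123/4) ≈ 5.5453


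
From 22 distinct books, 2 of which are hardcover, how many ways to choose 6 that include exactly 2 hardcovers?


Choose 2 of the 2 hardcovers and 4 of the other 20 books:
C(2,2)×C(20,4) = 1×4845 = 4845

4845


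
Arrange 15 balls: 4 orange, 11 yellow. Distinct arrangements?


15!/(4!×11!) = 1365

1365


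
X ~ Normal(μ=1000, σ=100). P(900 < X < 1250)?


z₁=(900-1000)/100=-1.0, z₂=(1250-1000)/100=2.5
P = Φ(2.5) - Φ(-1.0) = 0.993790 - 0.158655 = 0.835135 ≈ 0.8351

P(900 < X < 1250) ≈ 0.8351


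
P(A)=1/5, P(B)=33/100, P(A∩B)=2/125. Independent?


P(A)×P(B) = 33/500
P(A∩B) = 2/125
Not equal → NOT independent

No, not independent


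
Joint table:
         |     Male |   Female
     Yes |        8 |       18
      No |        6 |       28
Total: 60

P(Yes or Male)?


P(Yes∨Male) = P(Yes) + P(Male) - P(Yes∧Male)
= (26 + 14 - 8)/60 = 32/60 = 8/15

P = 8/15 ≈ 53.33%


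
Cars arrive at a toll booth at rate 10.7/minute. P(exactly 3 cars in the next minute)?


Poisson(λ=10.7): P(X=3) = e^(-λ)×λ^k/k!
= e^(-10.7) × 10.7^3 / 3!
≈ 2.254493791e-05 × 1225.043 / 6 ≈ 0.004603

P(X=3) ≈ 0.004603 ≈ 0.46%


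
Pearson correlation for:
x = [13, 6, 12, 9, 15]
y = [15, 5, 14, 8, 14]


n=5, Σx=55, Σy=56, Σxy=675, Σx²=655, Σy²=706
r = (5×675 - 55×56)/√((5×655 - 55²)(5×706 - 56²))
= 295/√(250×394) = 295/√98500 ≈ 295/313.8471 ≈ 0.9399

r ≈ 0.9399


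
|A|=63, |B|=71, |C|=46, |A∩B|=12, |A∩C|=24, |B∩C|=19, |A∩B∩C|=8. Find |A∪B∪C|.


|A∪B∪C| = 63+71+46-12-24-19+8 = 133

|A∪B∪C| = 133


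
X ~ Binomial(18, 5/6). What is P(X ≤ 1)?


P(X ≤ 1) = Σ P(X=i) for i=0..1
P(X=0) = 1/101559956668416
P(X=1) = 5/5642219814912
Sum = 91/101559956668416

P(X ≤ 1) = 91/101559956668416 ≈ 0.00%


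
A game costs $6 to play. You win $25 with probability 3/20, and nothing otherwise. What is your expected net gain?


E[gain] = (25-6)×3/20 + (-6)×17/20
= 57/20 - 51/10 = -9/4

Expected net gain = $-9/4 ≈ $-2.25
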